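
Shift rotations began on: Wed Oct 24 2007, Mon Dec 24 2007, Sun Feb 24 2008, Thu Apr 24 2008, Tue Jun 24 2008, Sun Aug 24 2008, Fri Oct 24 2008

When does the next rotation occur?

Each date is the 24th; the gaps (61, 62, 60, 61, 61, 61) track the month lengths.
The rule is the 24th of every 2 months.
December 2008: Wed Dec 24 2008.

Wed Dec 24 2008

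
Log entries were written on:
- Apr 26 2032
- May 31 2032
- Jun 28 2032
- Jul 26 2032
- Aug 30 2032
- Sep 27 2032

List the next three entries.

Every date is a Monday; gaps 35, 28, 28, 35, 28 days.
Each is the last Monday of its month (at least one falls on the 29th or later, ruling out '4th Monday').
October 2032 ends with Monday Oct 25 2032.
Last Monday of November 2032: Nov 29 2032.
December 2032 ends with Monday Dec 27 2032.

Oct 25 2032, Nov 29 2032, Dec 27 2032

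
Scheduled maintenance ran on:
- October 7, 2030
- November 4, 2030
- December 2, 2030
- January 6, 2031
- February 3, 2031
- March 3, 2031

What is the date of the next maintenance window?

These are Mondays at 28- or 35-day spacing (28, 28, 35, 28, 28).
The pattern: 1st Monday of the month.
1st Monday of April 2031: April 7, 2031.

April 7, 2031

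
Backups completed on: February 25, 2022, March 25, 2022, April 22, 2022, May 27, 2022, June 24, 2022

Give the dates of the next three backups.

July 22, 2022; August 26, 2022; September 23, 2022

All dates are Fridays, 28, 28, 35, 28 days apart.
Specifically, the 4th Friday of each month.
July 2022 — 4th Friday is July 22, 2022.
4th Friday of August 2022: August 26, 2022.
September 2022 — 4th Friday is September 23, 2022.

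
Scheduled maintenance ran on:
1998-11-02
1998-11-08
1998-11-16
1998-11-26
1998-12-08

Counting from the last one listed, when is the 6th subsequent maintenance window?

The spacing grows by 2 each time: 6, 8, 10, 12 days.
Next gap: 14 days. 1998-12-08 + 14 days = 1998-12-22.
Next gap: 16 days. 1998-12-22 + 16 days = 1999-01-07.
Next gap: 18 days. 1999-01-07 + 18 days = 1999-01-25.
Next gap: 20 days. 1999-01-25 + 20 days = 1999-02-14.
Next gap: 22 days. 1999-02-14 + 22 days = 1999-03-08.
Next gap: 24 days. 1999-03-08 + 24 days = 1999-04-01.

1999-04-01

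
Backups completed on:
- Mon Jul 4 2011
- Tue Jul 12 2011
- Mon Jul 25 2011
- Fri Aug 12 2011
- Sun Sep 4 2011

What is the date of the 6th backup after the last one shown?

Fri May 4 2012

Gaps: 8, 13, 18, 23 days — each gap is 5 larger than the previous one.
Next gap: 28 days. Sun Sep 4 2011 + 28 days = Sun Oct 2 2011.
Next gap: 33 days. Sun Oct 2 2011 + 33 days = Fri Nov 4 2011.
Next gap: 38 days. Fri Nov 4 2011 + 38 days = Mon Dec 12 2011.
Next gap: 43 days. Mon Dec 12 2011 + 43 days = Tue Jan 24 2012.
Next gap: 48 days. Tue Jan 24 2012 + 48 days = Mon Mar 12 2012.
Next gap: 53 days. Mon Mar 12 2012 + 53 days = Fri May 4 2012.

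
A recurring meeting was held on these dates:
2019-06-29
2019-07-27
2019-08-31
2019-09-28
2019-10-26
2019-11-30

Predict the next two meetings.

All Saturdays; the gaps (28, 35, 28, 28, 35) vary with month length.
This is the last Saturday of each month.
Last Saturday of December 2019: 2019-12-28.
Last Saturday of January 2020: 2020-01-25.

2019-12-28, 2020-01-25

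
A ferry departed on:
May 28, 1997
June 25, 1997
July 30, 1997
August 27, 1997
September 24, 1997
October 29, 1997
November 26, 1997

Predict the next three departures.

These are Wednesdays with 28, 35, 28, 28, 35, 28-day gaps.
Each is the final Wednesday of its month — July 30, 1997 is past the 28th, so '4th Wednesday' doesn't fit.
December 1997 ends with Wednesday December 31, 1997.
January 1998 ends with Wednesday January 28, 1998.
Last Wednesday of February 1998: February 25, 1998.

December 31, 1997; January 28, 1998; February 25, 1998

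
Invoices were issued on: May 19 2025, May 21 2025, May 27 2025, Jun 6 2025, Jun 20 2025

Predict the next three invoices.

The spacing grows by 4 each time: 2, 6, 10, 14 days.
Next gap: 18 days. Jun 20 2025 + 18 days = Jul 8 2025.
Next gap: 22 days. Jul 8 2025 + 22 days = Jul 30 2025.
Next gap: 26 days. Jul 30 2025 + 26 days = Aug 25 2025.

Jul 8 2025, Jul 30 2025, Aug 25 2025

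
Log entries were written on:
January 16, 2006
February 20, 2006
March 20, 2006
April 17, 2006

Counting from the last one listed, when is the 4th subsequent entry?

August 21, 2006

These are Mondays at 28- or 35-day spacing (35, 28, 28).
The pattern: 3rd Monday of the month.
May 2006 — 3rd Monday is May 15, 2006.
June 2006 — 3rd Monday is June 19, 2006.
July 2006 — 3rd Monday is July 17, 2006.
August 2006 — 3rd Monday is August 21, 2006.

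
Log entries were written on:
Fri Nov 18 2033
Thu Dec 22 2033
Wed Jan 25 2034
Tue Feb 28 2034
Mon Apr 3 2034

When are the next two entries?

Gaps between consecutive events: 34, 34, 34, 34 days — a constant 34-day interval.
Mon Apr 3 2034 + 34 days = Sun May 7 2034.
Sun May 7 2034 + 34 days = Sat Jun 10 2034.

Sun May 7 2034, Sat Jun 10 2034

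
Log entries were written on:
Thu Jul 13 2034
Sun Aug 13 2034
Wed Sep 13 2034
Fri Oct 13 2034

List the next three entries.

Each date is the 13th; the gaps (31, 31, 30) track the month lengths.
The rule is the 13th of each month.
November 2034: Mon Nov 13 2034.
Next: December 2034 → Wed Dec 13 2034.
Next: January 2035 → Sat Jan 13 2035.

Mon Nov 13 2034, Wed Dec 13 2034, Sat Jan 13 2035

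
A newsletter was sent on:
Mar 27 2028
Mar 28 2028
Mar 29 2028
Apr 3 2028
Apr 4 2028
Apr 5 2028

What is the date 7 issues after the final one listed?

Every event lands on a Monday or Tuesday or Wednesday (gaps cycle 1, 1, 5, 1, 1).
So the schedule is: every Monday, Tuesday and Wednesday.
The following Monday is Apr 10 2028.
The following Tuesday is Apr 11 2028.
Next Wednesday: Apr 12 2028.
The following Monday is Apr 17 2028.
Next Tuesday: Apr 18 2028.
Next Wednesday: Apr 19 2028.
The following Monday is Apr 24 2028.

Apr 24 2028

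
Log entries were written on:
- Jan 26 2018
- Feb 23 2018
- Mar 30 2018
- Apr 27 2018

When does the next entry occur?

May 25 2018

These are Fridays with 28, 35, 28-day gaps.
Each is the final Friday of its month — Mar 30 2018 is past the 28th, so '4th Friday' doesn't fit.
May 2018 ends with Friday May 25 2018.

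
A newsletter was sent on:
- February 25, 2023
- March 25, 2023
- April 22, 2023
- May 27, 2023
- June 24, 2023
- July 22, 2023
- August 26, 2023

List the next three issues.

These are Saturdays at 28- or 35-day spacing (28, 28, 35, 28, 28, 35).
The pattern: 4th Saturday of the month.
September 2023 — 4th Saturday is September 23, 2023.
4th Saturday of October 2023: October 28, 2023.
4th Saturday of November 2023: November 25, 2023.

September 23, 2023; October 28, 2023; November 25, 2023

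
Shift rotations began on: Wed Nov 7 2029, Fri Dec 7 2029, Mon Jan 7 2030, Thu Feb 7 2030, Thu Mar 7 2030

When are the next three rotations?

The day-of-month is always 7 (30, 31, 31, 28 days between events).
So this recurs on the 7th of each month.
Next: April 2030 → Sun Apr 7 2030.
May 2030: Tue May 7 2030.
Next: June 2030 → Fri Jun 7 2030.

Sun Apr 7 2030, Tue May 7 2030, Fri Jun 7 2030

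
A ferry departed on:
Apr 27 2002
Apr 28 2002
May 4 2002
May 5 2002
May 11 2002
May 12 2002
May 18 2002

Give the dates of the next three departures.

Gaps: 1, 6, 1, 6, 1, 6 days — not constant, but cyclic with period 2.
The events fall on every Saturday and Sunday.
Next Sunday: May 19 2002.
Next Saturday: May 25 2002.
Next Sunday: May 26 2002.

May 19 2002, May 25 2002, May 26 2002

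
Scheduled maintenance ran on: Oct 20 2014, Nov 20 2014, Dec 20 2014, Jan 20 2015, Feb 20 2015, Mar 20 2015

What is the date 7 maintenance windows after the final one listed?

Oct 20 2015

Each date is the 20th; the gaps (31, 30, 31, 31, 28) track the month lengths.
The rule is the 20th of each month.
Next: April 2015 → Apr 20 2015.
Next: May 2015 → May 20 2015.
Next: June 2015 → Jun 20 2015.
Next: July 2015 → Jul 20 2015.
August 2015: Aug 20 2015.
September 2015: Sep 20 2015.
Next: October 2015 → Oct 20 2015.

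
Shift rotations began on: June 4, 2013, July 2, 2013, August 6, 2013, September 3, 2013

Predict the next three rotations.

October 1, 2013; November 5, 2013; December 3, 2013

Gaps: 28, 35, 28 days — a mix of 28 and 35. Every date is a Tuesday.
Each is the 1st Tuesday of its month.
October 2013 — 1st Tuesday is October 1, 2013.
1st Tuesday of November 2013: November 5, 2013.
1st Tuesday of December 2013: December 3, 2013.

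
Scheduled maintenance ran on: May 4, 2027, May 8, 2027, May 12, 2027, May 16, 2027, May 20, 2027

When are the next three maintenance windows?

May 24, 2027; May 28, 2027; June 1, 2027

Every event comes 4 days after the last (4, 4, 4, 4).
May 20, 2027 + 4 days = May 24, 2027.
May 24, 2027 + 4 days = May 28, 2027.
May 28, 2027 + 4 days = June 1, 2027.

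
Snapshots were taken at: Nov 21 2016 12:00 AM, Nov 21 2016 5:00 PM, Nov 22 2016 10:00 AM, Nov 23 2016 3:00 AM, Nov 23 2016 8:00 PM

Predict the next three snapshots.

Nov 24 2016 1:00 PM, Nov 25 2016 6:00 AM, Nov 25 2016 11:00 PM

The interval is a steady 17 hours (17, 17, 17, 17).
Nov 23 2016 8:00 PM + 17 h = Nov 24 2016 1:00 PM.
Nov 24 2016 1:00 PM + 17 h = Nov 25 2016 6:00 AM.
Nov 25 2016 6:00 AM + 17 h = Nov 25 2016 11:00 PM.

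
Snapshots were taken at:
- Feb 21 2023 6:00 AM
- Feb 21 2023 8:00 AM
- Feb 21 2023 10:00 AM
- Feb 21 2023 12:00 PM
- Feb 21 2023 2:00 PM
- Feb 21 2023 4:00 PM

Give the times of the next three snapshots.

Feb 21 2023 6:00 PM, Feb 21 2023 8:00 PM, Feb 21 2023 10:00 PM

The interval is a steady 2 hours (2, 2, 2, 2, 2).
Feb 21 2023 4:00 PM + 2 h = Feb 21 2023 6:00 PM.
Feb 21 2023 6:00 PM + 2 h = Feb 21 2023 8:00 PM.
Feb 21 2023 8:00 PM + 2 h = Feb 21 2023 10:00 PM.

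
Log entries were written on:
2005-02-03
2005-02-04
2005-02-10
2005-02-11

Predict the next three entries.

2005-02-17, 2005-02-18, 2005-02-24

Every event lands on a Thursday or Friday (gaps cycle 1, 6, 1).
So the schedule is: every Thursday and Friday.
The following Thursday is 2005-02-17.
Next Friday: 2005-02-18.
Next Thursday: 2005-02-24.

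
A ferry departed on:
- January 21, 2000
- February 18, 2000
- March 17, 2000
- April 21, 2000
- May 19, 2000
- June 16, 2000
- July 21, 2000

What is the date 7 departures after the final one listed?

February 16, 2001

These are Fridays at 28- or 35-day spacing (28, 28, 35, 28, 28, 35).
The pattern: 3rd Friday of the month.
August 2000 — 3rd Friday is August 18, 2000.
3rd Friday of September 2000: September 15, 2000.
3rd Friday of October 2000: October 20, 2000.
November 2000 — 3rd Friday is November 17, 2000.
December 2000 — 3rd Friday is December 15, 2000.
3rd Friday of January 2001: January 19, 2001.
February 2001 — 3rd Friday is February 16, 2001.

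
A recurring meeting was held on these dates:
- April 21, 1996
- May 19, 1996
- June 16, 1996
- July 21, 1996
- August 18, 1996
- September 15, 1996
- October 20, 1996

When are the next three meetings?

Gaps: 28, 28, 35, 28, 28, 35 days — a mix of 28 and 35. Every date is a Sunday.
Each is the 3rd Sunday of its month.
November 1996 — 3rd Sunday is November 17, 1996.
3rd Sunday of December 1996: December 15, 1996.
January 1997 — 3rd Sunday is January 19, 1997.

November 17, 1996; December 15, 1996; January 19, 1997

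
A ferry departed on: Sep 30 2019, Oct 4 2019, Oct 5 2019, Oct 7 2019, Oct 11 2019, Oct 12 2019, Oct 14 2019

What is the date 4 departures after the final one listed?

Oct 25 2019

The gap pattern 4, 1, 2, 4, 1, 2 repeats every 3 events.
These are the Mondays, Fridays and Saturdays of each week.
The following Friday is Oct 18 2019.
The following Saturday is Oct 19 2019.
The following Monday is Oct 21 2019.
The following Friday is Oct 25 2019.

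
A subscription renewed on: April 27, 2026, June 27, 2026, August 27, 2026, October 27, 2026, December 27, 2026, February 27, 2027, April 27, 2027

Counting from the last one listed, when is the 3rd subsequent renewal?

October 27, 2027

Gaps: 61, 61, 61, 61, 62, 59 days — not constant. Every event is on the 27th of the month.
Pattern: the 27th of every 2 months.
June 2027: June 27, 2027.
Next: August 2027 → August 27, 2027.
Next: October 2027 → October 27, 2027.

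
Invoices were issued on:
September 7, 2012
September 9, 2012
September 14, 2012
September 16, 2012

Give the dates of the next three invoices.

September 21, 2012; September 23, 2012; September 28, 2012

Gaps: 2, 5, 2 days — not constant, but cyclic with period 2.
The events fall on every Friday and Sunday.
Next Friday: September 21, 2012.
Next Sunday: September 23, 2012.
The following Friday is September 28, 2012.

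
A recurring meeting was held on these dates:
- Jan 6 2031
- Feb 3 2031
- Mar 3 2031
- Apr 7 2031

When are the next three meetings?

Gaps: 28, 28, 35 days — a mix of 28 and 35. Every date is a Monday.
Each is the 1st Monday of its month.
May 2031 — 1st Monday is May 5 2031.
June 2031 — 1st Monday is Jun 2 2031.
1st Monday of July 2031: Jul 7 2031.

May 5 2031, Jun 2 2031, Jul 7 2031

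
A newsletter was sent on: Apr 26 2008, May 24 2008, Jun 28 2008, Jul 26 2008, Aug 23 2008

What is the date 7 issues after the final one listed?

Mar 28 2009

All dates are Saturdays, 28, 35, 28, 28 days apart.
Specifically, the 4th Saturday of each month.
September 2008 — 4th Saturday is Sep 27 2008.
October 2008 — 4th Saturday is Oct 25 2008.
4th Saturday of November 2008: Nov 22 2008.
December 2008 — 4th Saturday is Dec 27 2008.
January 2009 — 4th Saturday is Jan 24 2009.
4th Saturday of February 2009: Feb 28 2009.
4th Saturday of March 2009: Mar 28 2009.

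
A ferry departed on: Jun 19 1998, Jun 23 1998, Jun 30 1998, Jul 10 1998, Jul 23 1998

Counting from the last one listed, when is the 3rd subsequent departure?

Sep 18 1998

Intervals are 4, 7, 10, 13 days — an arithmetic progression with common difference 3.
Next gap: 16 days. Jul 23 1998 + 16 days = Aug 8 1998.
Next gap: 19 days. Aug 8 1998 + 19 days = Aug 27 1998.
Next gap: 22 days. Aug 27 1998 + 22 days = Sep 18 1998.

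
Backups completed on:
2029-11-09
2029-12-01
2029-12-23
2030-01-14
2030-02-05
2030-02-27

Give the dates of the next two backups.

2030-03-21, 2030-04-12

The spacing is 22, 22, 22, 22, 22 days — always 22 days.
2030-02-27 + 22 days = 2030-03-21.
2030-03-21 + 22 days = 2030-04-12.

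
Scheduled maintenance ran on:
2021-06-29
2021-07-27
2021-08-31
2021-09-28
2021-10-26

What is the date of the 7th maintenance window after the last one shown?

2022-05-31

Every date is a Tuesday; gaps 28, 35, 28, 28 days.
Each is the last Tuesday of its month (at least one falls on the 29th or later, ruling out '4th Tuesday').
November 2021 ends with Tuesday 2021-11-30.
December 2021 ends with Tuesday 2021-12-28.
Last Tuesday of January 2022: 2022-01-25.
Last Tuesday of February 2022: 2022-02-22.
March 2022 ends with Tuesday 2022-03-29.
Last Tuesday of April 2022: 2022-04-26.
Last Tuesday of May 2022: 2022-05-31.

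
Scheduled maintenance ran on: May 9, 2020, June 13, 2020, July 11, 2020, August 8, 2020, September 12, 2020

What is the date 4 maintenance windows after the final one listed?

January 9, 2021

All dates are Saturdays, 35, 28, 28, 35 days apart.
Specifically, the 2nd Saturday of each month.
October 2020 — 2nd Saturday is October 10, 2020.
November 2020 — 2nd Saturday is November 14, 2020.
December 2020 — 2nd Saturday is December 12, 2020.
January 2021 — 2nd Saturday is January 9, 2021.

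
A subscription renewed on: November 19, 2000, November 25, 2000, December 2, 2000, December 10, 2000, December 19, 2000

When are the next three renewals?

December 29, 2000; January 9, 2001; January 21, 2001

Gaps: 6, 7, 8, 9 days — each gap is 1 larger than the previous one.
Next gap: 10 days. December 19, 2000 + 10 days = December 29, 2000.
Next gap: 11 days. December 29, 2000 + 11 days = January 9, 2001.
Next gap: 12 days. January 9, 2001 + 12 days = January 21, 2001.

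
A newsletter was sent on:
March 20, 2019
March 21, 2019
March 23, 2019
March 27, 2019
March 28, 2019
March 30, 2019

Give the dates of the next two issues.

April 3, 2019; April 4, 2019

Every event lands on a Wednesday or Thursday or Saturday (gaps cycle 1, 2, 4, 1, 2).
So the schedule is: every Wednesday, Thursday and Saturday.
Next Wednesday: April 3, 2019.
The following Thursday is April 4, 2019.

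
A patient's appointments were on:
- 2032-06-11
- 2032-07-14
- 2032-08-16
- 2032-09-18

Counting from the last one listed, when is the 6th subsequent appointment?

Every event comes 33 days after the last (33, 33, 33).
2032-09-18 + 33 days = 2032-10-21.
2032-10-21 + 33 days = 2032-11-23.
2032-11-23 + 33 days = 2032-12-26.
2032-12-26 + 33 days = 2033-01-28.
2033-01-28 + 33 days = 2033-03-02.
2033-03-02 + 33 days = 2033-04-04.

2033-04-04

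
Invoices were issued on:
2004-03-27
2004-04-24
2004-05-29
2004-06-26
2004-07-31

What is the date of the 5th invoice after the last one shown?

All Saturdays; the gaps (28, 35, 28, 35) vary with month length.
This is the last Saturday of each month.
Last Saturday of August 2004: 2004-08-28.
Last Saturday of September 2004: 2004-09-25.
October 2004 ends with Saturday 2004-10-30.
November 2004 ends with Saturday 2004-11-27.
December 2004 ends with Saturday 2004-12-25.

2004-12-25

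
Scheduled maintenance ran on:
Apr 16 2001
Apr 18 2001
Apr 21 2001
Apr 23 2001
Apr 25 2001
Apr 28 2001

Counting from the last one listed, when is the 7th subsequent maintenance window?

The gap pattern 2, 3, 2, 2, 3 repeats every 3 events.
These are the Mondays, Wednesdays and Saturdays of each week.
Next Monday: Apr 30 2001.
Next Wednesday: May 2 2001.
Next Saturday: May 5 2001.
The following Monday is May 7 2001.
Next Wednesday: May 9 2001.
The following Saturday is May 12 2001.
Next Monday: May 14 2001.

May 14 2001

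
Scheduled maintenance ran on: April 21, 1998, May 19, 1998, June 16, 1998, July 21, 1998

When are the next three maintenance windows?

Gaps: 28, 28, 35 days — a mix of 28 and 35. Every date is a Tuesday.
Each is the 3rd Tuesday of its month.
August 1998 — 3rd Tuesday is August 18, 1998.
3rd Tuesday of September 1998: September 15, 1998.
3rd Tuesday of October 1998: October 20, 1998.

August 18, 1998; September 15, 1998; October 20, 1998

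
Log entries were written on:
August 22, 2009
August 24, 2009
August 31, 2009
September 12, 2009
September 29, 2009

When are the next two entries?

Gaps: 2, 7, 12, 17 days — each gap is 5 larger than the previous one.
Next gap: 22 days. September 29, 2009 + 22 days = October 21, 2009.
Next gap: 27 days. October 21, 2009 + 27 days = November 17, 2009.

October 21, 2009; November 17, 2009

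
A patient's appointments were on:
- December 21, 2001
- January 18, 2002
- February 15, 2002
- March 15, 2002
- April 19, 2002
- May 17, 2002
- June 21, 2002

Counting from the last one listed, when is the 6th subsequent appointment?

December 20, 2002

Gaps: 28, 28, 28, 35, 28, 35 days — a mix of 28 and 35. Every date is a Friday.
Each is the 3rd Friday of its month.
3rd Friday of July 2002: July 19, 2002.
August 2002 — 3rd Friday is August 16, 2002.
September 2002 — 3rd Friday is September 20, 2002.
3rd Friday of October 2002: October 18, 2002.
3rd Friday of November 2002: November 15, 2002.
December 2002 — 3rd Friday is December 20, 2002.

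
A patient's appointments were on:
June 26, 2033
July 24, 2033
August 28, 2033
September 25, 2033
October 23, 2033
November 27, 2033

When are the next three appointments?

These are Sundays at 28- or 35-day spacing (28, 35, 28, 28, 35).
The pattern: 4th Sunday of the month.
December 2033 — 4th Sunday is December 25, 2033.
4th Sunday of January 2034: January 22, 2034.
4th Sunday of February 2034: February 26, 2034.

December 25, 2033; January 22, 2034; February 26, 2034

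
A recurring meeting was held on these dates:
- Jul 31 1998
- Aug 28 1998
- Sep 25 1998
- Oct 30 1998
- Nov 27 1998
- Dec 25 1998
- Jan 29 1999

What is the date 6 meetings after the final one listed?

Jul 30 1999

All Fridays; the gaps (28, 28, 35, 28, 28, 35) vary with month length.
This is the last Friday of each month.
Last Friday of February 1999: Feb 26 1999.
March 1999 ends with Friday Mar 26 1999.
April 1999 ends with Friday Apr 30 1999.
May 1999 ends with Friday May 28 1999.
June 1999 ends with Friday Jun 25 1999.
July 1999 ends with Friday Jul 30 1999.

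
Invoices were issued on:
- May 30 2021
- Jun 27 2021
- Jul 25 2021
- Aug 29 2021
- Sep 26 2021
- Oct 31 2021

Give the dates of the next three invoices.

These are Sundays with 28, 28, 35, 28, 35-day gaps.
Each is the final Sunday of its month — May 30 2021 is past the 28th, so '4th Sunday' doesn't fit.
November 2021 ends with Sunday Nov 28 2021.
Last Sunday of December 2021: Dec 26 2021.
Last Sunday of January 2022: Jan 30 2022.

Nov 28 2021, Dec 26 2021, Jan 30 2022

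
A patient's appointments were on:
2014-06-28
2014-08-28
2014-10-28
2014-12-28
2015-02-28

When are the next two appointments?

The day-of-month is always 28 (61, 61, 61, 62 days between events).
So this recurs on the 28th of every 2 months.
April 2015: 2015-04-28.
Next: June 2015 → 2015-06-28.

2015-04-28, 2015-06-28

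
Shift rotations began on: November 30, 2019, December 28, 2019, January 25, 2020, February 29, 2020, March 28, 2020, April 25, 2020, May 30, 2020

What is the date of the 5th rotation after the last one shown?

October 31, 2020

Every date is a Saturday; gaps 28, 28, 35, 28, 28, 35 days.
Each is the last Saturday of its month (at least one falls on the 29th or later, ruling out '4th Saturday').
June 2020 ends with Saturday June 27, 2020.
July 2020 ends with Saturday July 25, 2020.
Last Saturday of August 2020: August 29, 2020.
September 2020 ends with Saturday September 26, 2020.
October 2020 ends with Saturday October 31, 2020.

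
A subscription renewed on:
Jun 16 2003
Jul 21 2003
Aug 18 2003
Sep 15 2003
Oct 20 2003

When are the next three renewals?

These are Mondays at 28- or 35-day spacing (35, 28, 28, 35).
The pattern: 3rd Monday of the month.
3rd Monday of November 2003: Nov 17 2003.
December 2003 — 3rd Monday is Dec 15 2003.
3rd Monday of January 2004: Jan 19 2004.

Nov 17 2003, Dec 15 2003, Jan 19 2004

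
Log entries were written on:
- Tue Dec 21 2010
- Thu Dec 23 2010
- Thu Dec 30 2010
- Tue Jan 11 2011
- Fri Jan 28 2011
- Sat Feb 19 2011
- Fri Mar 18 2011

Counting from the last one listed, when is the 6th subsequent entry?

Sat Dec 10 2011

Gaps: 2, 7, 12, 17, 22, 27 days — each gap is 5 larger than the previous one.
Next gap: 32 days. Fri Mar 18 2011 + 32 days = Tue Apr 19 2011.
Next gap: 37 days. Tue Apr 19 2011 + 37 days = Thu May 26 2011.
Next gap: 42 days. Thu May 26 2011 + 42 days = Thu Jul 7 2011.
Next gap: 47 days. Thu Jul 7 2011 + 47 days = Tue Aug 23 2011.
Next gap: 52 days. Tue Aug 23 2011 + 52 days = Fri Oct 14 2011.
Next gap: 57 days. Fri Oct 14 2011 + 57 days = Sat Dec 10 2011.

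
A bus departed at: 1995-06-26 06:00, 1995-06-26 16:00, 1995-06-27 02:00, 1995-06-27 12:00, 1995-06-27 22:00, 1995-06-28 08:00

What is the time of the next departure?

1995-06-28 18:00

The interval is a steady 10 hours (10, 10, 10, 10, 10).
1995-06-28 08:00 + 10 h = 1995-06-28 18:00.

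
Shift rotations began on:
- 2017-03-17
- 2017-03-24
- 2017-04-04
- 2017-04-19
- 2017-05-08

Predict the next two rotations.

2017-05-31, 2017-06-27

Intervals are 7, 11, 15, 19 days — an arithmetic progression with common difference 4.
Next gap: 23 days. 2017-05-08 + 23 days = 2017-05-31.
Next gap: 27 days. 2017-05-31 + 27 days = 2017-06-27.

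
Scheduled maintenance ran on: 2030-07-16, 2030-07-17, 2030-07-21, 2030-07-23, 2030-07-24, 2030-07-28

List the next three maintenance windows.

2030-07-30, 2030-07-31, 2030-08-04

Gaps: 1, 4, 2, 1, 4 days — not constant, but cyclic with period 3.
The events fall on every Tuesday, Wednesday and Sunday.
The following Tuesday is 2030-07-30.
The following Wednesday is 2030-07-31.
The following Sunday is 2030-08-04.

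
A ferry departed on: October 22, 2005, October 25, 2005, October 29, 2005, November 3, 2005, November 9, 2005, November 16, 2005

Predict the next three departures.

Intervals are 3, 4, 5, 6, 7 days — an arithmetic progression with common difference 1.
Next gap: 8 days. November 16, 2005 + 8 days = November 24, 2005.
Next gap: 9 days. November 24, 2005 + 9 days = December 3, 2005.
Next gap: 10 days. December 3, 2005 + 10 days = December 13, 2005.

November 24, 2005; December 3, 2005; December 13, 2005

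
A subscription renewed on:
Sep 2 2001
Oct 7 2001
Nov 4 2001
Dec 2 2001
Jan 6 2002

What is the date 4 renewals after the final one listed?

These are Sundays at 28- or 35-day spacing (35, 28, 28, 35).
The pattern: 1st Sunday of the month.
February 2002 — 1st Sunday is Feb 3 2002.
March 2002 — 1st Sunday is Mar 3 2002.
1st Sunday of April 2002: Apr 7 2002.
May 2002 — 1st Sunday is May 5 2002.

May 5 2002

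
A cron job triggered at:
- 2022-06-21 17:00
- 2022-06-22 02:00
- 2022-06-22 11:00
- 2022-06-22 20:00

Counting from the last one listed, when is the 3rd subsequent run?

2022-06-23 23:00

Gaps: 9, 9, 9 hours — each event is 9 hours after the previous one.
2022-06-22 20:00 + 9 h = 2022-06-23 05:00.
2022-06-23 05:00 + 9 h = 2022-06-23 14:00.
2022-06-23 14:00 + 9 h = 2022-06-23 23:00.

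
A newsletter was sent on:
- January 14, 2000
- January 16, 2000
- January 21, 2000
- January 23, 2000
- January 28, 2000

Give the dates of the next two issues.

Gaps: 2, 5, 2, 5 days — not constant, but cyclic with period 2.
The events fall on every Friday and Sunday.
Next Sunday: January 30, 2000.
The following Friday is February 4, 2000.

January 30, 2000; February 4, 2000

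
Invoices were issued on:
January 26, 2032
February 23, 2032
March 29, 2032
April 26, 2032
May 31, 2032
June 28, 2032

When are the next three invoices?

July 26, 2032; August 30, 2032; September 27, 2032

These are Mondays with 28, 35, 28, 35, 28-day gaps.
Each is the final Monday of its month — March 29, 2032 is past the 28th, so '4th Monday' doesn't fit.
Last Monday of July 2032: July 26, 2032.
August 2032 ends with Monday August 30, 2032.
September 2032 ends with Monday September 27, 2032.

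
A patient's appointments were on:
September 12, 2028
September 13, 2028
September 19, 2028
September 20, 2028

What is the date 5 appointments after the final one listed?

October 10, 2028

Gaps: 1, 6, 1 days — not constant, but cyclic with period 2.
The events fall on every Tuesday and Wednesday.
The following Tuesday is September 26, 2028.
Next Wednesday: September 27, 2028.
The following Tuesday is October 3, 2028.
Next Wednesday: October 4, 2028.
Next Tuesday: October 10, 2028.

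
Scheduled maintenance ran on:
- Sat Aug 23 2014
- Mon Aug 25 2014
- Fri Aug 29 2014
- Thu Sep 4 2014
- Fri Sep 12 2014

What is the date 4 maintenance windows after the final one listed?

Mon Nov 3 2014

The spacing grows by 2 each time: 2, 4, 6, 8 days.
Next gap: 10 days. Fri Sep 12 2014 + 10 days = Mon Sep 22 2014.
Next gap: 12 days. Mon Sep 22 2014 + 12 days = Sat Oct 4 2014.
Next gap: 14 days. Sat Oct 4 2014 + 14 days = Sat Oct 18 2014.
Next gap: 16 days. Sat Oct 18 2014 + 16 days = Mon Nov 3 2014.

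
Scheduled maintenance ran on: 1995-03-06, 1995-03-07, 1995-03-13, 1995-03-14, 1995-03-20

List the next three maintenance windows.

Every event lands on a Monday or Tuesday (gaps cycle 1, 6, 1, 6).
So the schedule is: every Monday and Tuesday.
Next Tuesday: 1995-03-21.
The following Monday is 1995-03-27.
The following Tuesday is 1995-03-28.

1995-03-21, 1995-03-27, 1995-03-28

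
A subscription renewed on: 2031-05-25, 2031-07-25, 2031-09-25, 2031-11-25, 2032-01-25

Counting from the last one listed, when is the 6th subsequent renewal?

2033-01-25

Each date is the 25th; the gaps (61, 62, 61, 61) track the month lengths.
The rule is the 25th of every 2 months.
Next: March 2032 → 2032-03-25.
Next: May 2032 → 2032-05-25.
Next: July 2032 → 2032-07-25.
September 2032: 2032-09-25.
Next: November 2032 → 2032-11-25.
January 2033: 2033-01-25.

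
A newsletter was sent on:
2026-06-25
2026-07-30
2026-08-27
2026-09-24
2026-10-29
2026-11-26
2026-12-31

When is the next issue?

2027-01-28

All Thursdays; the gaps (35, 28, 28, 35, 28, 35) vary with month length.
This is the last Thursday of each month.
Last Thursday of January 2027: 2027-01-28.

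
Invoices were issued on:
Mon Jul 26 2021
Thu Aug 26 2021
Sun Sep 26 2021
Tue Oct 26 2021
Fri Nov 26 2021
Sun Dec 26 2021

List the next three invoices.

Each date is the 26th; the gaps (31, 31, 30, 31, 30) track the month lengths.
The rule is the 26th of each month.
January 2022: Wed Jan 26 2022.
February 2022: Sat Feb 26 2022.
March 2022: Sat Mar 26 2022.

Wed Jan 26 2022, Sat Feb 26 2022, Sat Mar 26 2022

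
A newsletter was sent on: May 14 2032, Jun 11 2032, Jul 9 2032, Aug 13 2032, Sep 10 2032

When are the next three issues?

Oct 8 2032, Nov 12 2032, Dec 10 2032

All dates are Fridays, 28, 28, 35, 28 days apart.
Specifically, the 2nd Friday of each month.
2nd Friday of October 2032: Oct 8 2032.
November 2032 — 2nd Friday is Nov 12 2032.
2nd Friday of December 2032: Dec 10 2032.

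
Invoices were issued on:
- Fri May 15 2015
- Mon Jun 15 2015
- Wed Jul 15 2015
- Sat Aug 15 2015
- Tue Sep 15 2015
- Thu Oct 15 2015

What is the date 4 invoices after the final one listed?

Mon Feb 15 2016

Gaps: 31, 30, 31, 31, 30 days — not constant. Every event is on the 15th of the month.
Pattern: the 15th of each month.
Next: November 2015 → Sun Nov 15 2015.
Next: December 2015 → Tue Dec 15 2015.
January 2016: Fri Jan 15 2016.
Next: February 2016 → Mon Feb 15 2016.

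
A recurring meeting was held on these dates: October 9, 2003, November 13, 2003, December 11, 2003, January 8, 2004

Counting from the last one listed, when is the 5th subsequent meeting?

June 10, 2004

All dates are Thursdays, 35, 28, 28 days apart.
Specifically, the 2nd Thursday of each month.
February 2004 — 2nd Thursday is February 12, 2004.
March 2004 — 2nd Thursday is March 11, 2004.
April 2004 — 2nd Thursday is April 8, 2004.
May 2004 — 2nd Thursday is May 13, 2004.
2nd Thursday of June 2004: June 10, 2004.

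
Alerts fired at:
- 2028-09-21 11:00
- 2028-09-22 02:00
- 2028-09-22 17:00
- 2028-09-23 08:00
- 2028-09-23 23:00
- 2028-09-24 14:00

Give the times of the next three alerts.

2028-09-25 05:00, 2028-09-25 20:00, 2028-09-26 11:00

Gaps: 15, 15, 15, 15, 15 hours — each event is 15 hours after the previous one.
2028-09-24 14:00 + 15 h = 2028-09-25 05:00.
2028-09-25 05:00 + 15 h = 2028-09-25 20:00.
2028-09-25 20:00 + 15 h = 2028-09-26 11:00.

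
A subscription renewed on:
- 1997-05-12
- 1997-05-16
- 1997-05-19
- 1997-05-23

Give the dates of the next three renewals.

1997-05-26, 1997-05-30, 1997-06-02

Every event lands on a Monday or Friday (gaps cycle 4, 3, 4).
So the schedule is: every Monday and Friday.
The following Monday is 1997-05-26.
The following Friday is 1997-05-30.
Next Monday: 1997-06-02.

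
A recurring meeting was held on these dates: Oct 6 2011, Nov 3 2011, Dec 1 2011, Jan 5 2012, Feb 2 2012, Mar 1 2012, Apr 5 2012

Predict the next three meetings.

Gaps: 28, 28, 35, 28, 28, 35 days — a mix of 28 and 35. Every date is a Thursday.
Each is the 1st Thursday of its month.
May 2012 — 1st Thursday is May 3 2012.
1st Thursday of June 2012: Jun 7 2012.
July 2012 — 1st Thursday is Jul 5 2012.

May 3 2012, Jun 7 2012, Jul 5 2012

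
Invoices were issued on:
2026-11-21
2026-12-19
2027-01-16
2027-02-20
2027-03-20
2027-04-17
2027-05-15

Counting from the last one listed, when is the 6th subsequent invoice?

2027-11-20

All dates are Saturdays, 28, 28, 35, 28, 28, 28 days apart.
Specifically, the 3rd Saturday of each month.
June 2027 — 3rd Saturday is 2027-06-19.
3rd Saturday of July 2027: 2027-07-17.
3rd Saturday of August 2027: 2027-08-21.
September 2027 — 3rd Saturday is 2027-09-18.
3rd Saturday of October 2027: 2027-10-16.
November 2027 — 3rd Saturday is 2027-11-20.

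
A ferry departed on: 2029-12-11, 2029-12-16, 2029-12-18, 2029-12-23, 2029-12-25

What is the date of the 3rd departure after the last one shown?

2030-01-06

Every event lands on a Tuesday or Sunday (gaps cycle 5, 2, 5, 2).
So the schedule is: every Tuesday and Sunday.
Next Sunday: 2029-12-30.
The following Tuesday is 2030-01-01.
Next Sunday: 2030-01-06.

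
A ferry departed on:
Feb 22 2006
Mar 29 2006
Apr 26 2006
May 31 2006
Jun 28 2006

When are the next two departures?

These are Wednesdays with 35, 28, 35, 28-day gaps.
Each is the final Wednesday of its month — Mar 29 2006 is past the 28th, so '4th Wednesday' doesn't fit.
July 2006 ends with Wednesday Jul 26 2006.
Last Wednesday of August 2006: Aug 30 2006.

Jul 26 2006, Aug 30 2006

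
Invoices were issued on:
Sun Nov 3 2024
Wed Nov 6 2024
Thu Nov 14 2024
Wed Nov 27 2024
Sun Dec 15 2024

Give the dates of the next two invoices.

Gaps: 3, 8, 13, 18 days — each gap is 5 larger than the previous one.
Next gap: 23 days. Sun Dec 15 2024 + 23 days = Tue Jan 7 2025.
Next gap: 28 days. Tue Jan 7 2025 + 28 days = Tue Feb 4 2025.

Tue Jan 7 2025, Tue Feb 4 2025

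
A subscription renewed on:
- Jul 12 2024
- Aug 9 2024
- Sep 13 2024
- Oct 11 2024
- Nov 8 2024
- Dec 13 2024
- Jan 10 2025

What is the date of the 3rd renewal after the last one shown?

Gaps: 28, 35, 28, 28, 35, 28 days — a mix of 28 and 35. Every date is a Friday.
Each is the 2nd Friday of its month.
2nd Friday of February 2025: Feb 14 2025.
2nd Friday of March 2025: Mar 14 2025.
2nd Friday of April 2025: Apr 11 2025.

Apr 11 2025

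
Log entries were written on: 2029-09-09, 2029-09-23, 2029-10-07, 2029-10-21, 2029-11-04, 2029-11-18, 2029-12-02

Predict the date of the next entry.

Every event comes 14 days after the last (14, 14, 14, 14, 14, 14).
2029-12-02 + 14 days = 2029-12-16.

2029-12-16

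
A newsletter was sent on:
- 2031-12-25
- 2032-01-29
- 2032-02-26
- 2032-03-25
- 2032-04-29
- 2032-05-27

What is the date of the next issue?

2032-06-24

Every date is a Thursday; gaps 35, 28, 28, 35, 28 days.
Each is the last Thursday of its month (at least one falls on the 29th or later, ruling out '4th Thursday').
Last Thursday of June 2032: 2032-06-24.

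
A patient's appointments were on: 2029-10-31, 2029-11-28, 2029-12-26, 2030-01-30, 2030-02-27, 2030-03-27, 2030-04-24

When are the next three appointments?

2030-05-29, 2030-06-26, 2030-07-31

These are Wednesdays with 28, 28, 35, 28, 28, 28-day gaps.
Each is the final Wednesday of its month — 2029-10-31 is past the 28th, so '4th Wednesday' doesn't fit.
May 2030 ends with Wednesday 2030-05-29.
Last Wednesday of June 2030: 2030-06-26.
July 2030 ends with Wednesday 2030-07-31.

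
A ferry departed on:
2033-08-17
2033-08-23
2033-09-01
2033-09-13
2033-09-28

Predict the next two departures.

The spacing grows by 3 each time: 6, 9, 12, 15 days.
Next gap: 18 days. 2033-09-28 + 18 days = 2033-10-16.
Next gap: 21 days. 2033-10-16 + 21 days = 2033-11-06.

2033-10-16, 2033-11-06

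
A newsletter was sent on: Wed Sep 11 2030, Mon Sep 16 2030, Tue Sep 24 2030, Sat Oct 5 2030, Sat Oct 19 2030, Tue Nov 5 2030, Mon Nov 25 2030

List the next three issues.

Wed Dec 18 2030, Mon Jan 13 2031, Tue Feb 11 2031

Gaps: 5, 8, 11, 14, 17, 20 days — each gap is 3 larger than the previous one.
Next gap: 23 days. Mon Nov 25 2030 + 23 days = Wed Dec 18 2030.
Next gap: 26 days. Wed Dec 18 2030 + 26 days = Mon Jan 13 2031.
Next gap: 29 days. Mon Jan 13 2031 + 29 days = Tue Feb 11 2031.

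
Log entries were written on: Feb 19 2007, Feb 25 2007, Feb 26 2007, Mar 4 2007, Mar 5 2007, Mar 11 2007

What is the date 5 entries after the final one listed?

Every event lands on a Monday or Sunday (gaps cycle 6, 1, 6, 1, 6).
So the schedule is: every Monday and Sunday.
The following Monday is Mar 12 2007.
Next Sunday: Mar 18 2007.
The following Monday is Mar 19 2007.
Next Sunday: Mar 25 2007.
The following Monday is Mar 26 2007.

Mar 26 2007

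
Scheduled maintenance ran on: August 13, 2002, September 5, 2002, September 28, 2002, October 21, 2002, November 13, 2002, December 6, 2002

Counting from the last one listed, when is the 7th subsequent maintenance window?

May 16, 2003

The spacing is 23, 23, 23, 23, 23 days — always 23 days.
December 6, 2002 + 23 days = December 29, 2002.
December 29, 2002 + 23 days = January 21, 2003.
January 21, 2003 + 23 days = February 13, 2003.
February 13, 2003 + 23 days = March 8, 2003.
March 8, 2003 + 23 days = March 31, 2003.
March 31, 2003 + 23 days = April 23, 2003.
April 23, 2003 + 23 days = May 16, 2003.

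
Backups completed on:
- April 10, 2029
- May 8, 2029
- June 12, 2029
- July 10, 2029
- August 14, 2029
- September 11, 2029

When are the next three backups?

October 9, 2029; November 13, 2029; December 11, 2029

These are Tuesdays at 28- or 35-day spacing (28, 35, 28, 35, 28).
The pattern: 2nd Tuesday of the month.
October 2029 — 2nd Tuesday is October 9, 2029.
2nd Tuesday of November 2029: November 13, 2029.
2nd Tuesday of December 2029: December 11, 2029.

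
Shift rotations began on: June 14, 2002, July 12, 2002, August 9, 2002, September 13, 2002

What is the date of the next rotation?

October 11, 2002

These are Fridays at 28- or 35-day spacing (28, 28, 35).
The pattern: 2nd Friday of the month.
October 2002 — 2nd Friday is October 11, 2002.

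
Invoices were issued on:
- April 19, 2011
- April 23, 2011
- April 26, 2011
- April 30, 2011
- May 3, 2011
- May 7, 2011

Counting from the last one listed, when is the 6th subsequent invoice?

May 28, 2011

Gaps: 4, 3, 4, 3, 4 days — not constant, but cyclic with period 2.
The events fall on every Tuesday and Saturday.
Next Tuesday: May 10, 2011.
Next Saturday: May 14, 2011.
Next Tuesday: May 17, 2011.
Next Saturday: May 21, 2011.
The following Tuesday is May 24, 2011.
The following Saturday is May 28, 2011.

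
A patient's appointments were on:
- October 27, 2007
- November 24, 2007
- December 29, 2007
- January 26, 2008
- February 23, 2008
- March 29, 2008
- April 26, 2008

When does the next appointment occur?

May 31, 2008

All Saturdays; the gaps (28, 35, 28, 28, 35, 28) vary with month length.
This is the last Saturday of each month.
May 2008 ends with Saturday May 31, 2008.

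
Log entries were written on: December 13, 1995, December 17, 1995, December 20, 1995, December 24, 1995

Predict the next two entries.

The gap pattern 4, 3, 4 repeats every 2 events.
These are the Wednesdays and Sundays of each week.
Next Wednesday: December 27, 1995.
Next Sunday: December 31, 1995.

December 27, 1995; December 31, 1995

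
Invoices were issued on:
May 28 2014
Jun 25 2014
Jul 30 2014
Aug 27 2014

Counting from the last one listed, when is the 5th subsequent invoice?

Every date is a Wednesday; gaps 28, 35, 28 days.
Each is the last Wednesday of its month (at least one falls on the 29th or later, ruling out '4th Wednesday').
September 2014 ends with Wednesday Sep 24 2014.
October 2014 ends with Wednesday Oct 29 2014.
November 2014 ends with Wednesday Nov 26 2014.
December 2014 ends with Wednesday Dec 31 2014.
January 2015 ends with Wednesday Jan 28 2015.

Jan 28 2015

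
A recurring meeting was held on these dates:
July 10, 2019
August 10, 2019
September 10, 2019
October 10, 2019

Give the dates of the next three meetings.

November 10, 2019; December 10, 2019; January 10, 2020

The day-of-month is always 10 (31, 31, 30 days between events).
So this recurs on the 10th of each month.
Next: November 2019 → November 10, 2019.
December 2019: December 10, 2019.
Next: January 2020 → January 10, 2020.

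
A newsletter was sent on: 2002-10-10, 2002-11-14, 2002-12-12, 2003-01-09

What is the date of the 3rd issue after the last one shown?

2003-04-10

Gaps: 35, 28, 28 days — a mix of 28 and 35. Every date is a Thursday.
Each is the 2nd Thursday of its month.
February 2003 — 2nd Thursday is 2003-02-13.
March 2003 — 2nd Thursday is 2003-03-13.
April 2003 — 2nd Thursday is 2003-04-10.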